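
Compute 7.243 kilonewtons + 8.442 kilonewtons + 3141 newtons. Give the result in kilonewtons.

In kilonewtons:
  7.243 kilonewtons → 7.243
  8.442 kilonewtons → 8.442
  3141 newtons = 3141 × 10^-3 kilonewtons = 3.141
Sum: 7.243 + 8.442 + 3.141 = 18.826

18.826 kilonewtons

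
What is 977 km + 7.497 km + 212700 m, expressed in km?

In km:
  977 km → 977
  7.497 km → 7.497
  212700 m = 212700 × 10^-3 km = 212.7
Sum: 977 + 7.497 + 212.7 = 1197.197

1197.197 km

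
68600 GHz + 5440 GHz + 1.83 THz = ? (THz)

75.87 THz

In THz:
  68600 GHz = 68600 × 10^-3 THz = 68.6
  5440 GHz = 5440 × 10^-3 THz = 5.44
  1.83 THz → 1.83
Sum: 68.6 + 5.44 + 1.83 = 75.87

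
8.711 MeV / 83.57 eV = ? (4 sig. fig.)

104200

(8.711 × 10⁶) / (83.57) = 0.10424 × 10⁶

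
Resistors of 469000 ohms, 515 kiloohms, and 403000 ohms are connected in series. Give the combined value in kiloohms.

In kiloohms:
  469000 ohms = 469000 × 10⁻³ kiloohms = 469
  515 kiloohms → 515
  403000 ohms = 403000 × 10⁻³ kiloohms = 403
Sum: 469 + 515 + 403 = 1387

1387 kiloohms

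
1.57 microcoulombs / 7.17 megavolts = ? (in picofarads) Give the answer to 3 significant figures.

0.219 picofarads

(1.57 × 10^-6) / (7.17 × 10^6) = 0.21897 × 10^-12 F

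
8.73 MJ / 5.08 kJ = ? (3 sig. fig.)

(8.73 × 10^6) / (5.08 × 10^3) = 1.719 × 10^3

1720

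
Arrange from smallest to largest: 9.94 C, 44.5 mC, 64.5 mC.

9.94 C = 9.94 C
44.5 mC = 0.0445 C
64.5 mC = 0.0645 C

44.5 mC < 64.5 mC < 9.94 C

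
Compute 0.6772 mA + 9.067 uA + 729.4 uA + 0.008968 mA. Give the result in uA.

In uA:
  0.6772 mA = 0.6772e3 uA = 677.2
  9.067 uA → 9.067
  729.4 uA → 729.4
  0.008968 mA = 0.008968e3 uA = 8.968
Sum: 677.2 + 9.067 + 729.4 + 8.968 = 1424.635

1424.635 uA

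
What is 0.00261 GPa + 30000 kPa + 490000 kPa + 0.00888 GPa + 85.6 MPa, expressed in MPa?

617.09 MPa

In MPa:
  0.00261 GPa = 0.00261 × 10^3 MPa = 2.61
  30000 kPa = 30000 × 10^-3 MPa = 30
  490000 kPa = 490000 × 10^-3 MPa = 490
  0.00888 GPa = 0.00888 × 10^3 MPa = 8.88
  85.6 MPa → 85.6
Sum: 2.61 + 30 + 490 + 8.88 + 85.6 = 617.09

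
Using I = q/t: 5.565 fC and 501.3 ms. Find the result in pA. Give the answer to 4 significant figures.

(5.565 × 10⁻¹⁵) / (501.3 × 10⁻³) = 0.0111011 × 10⁻¹² A

0.01110 pA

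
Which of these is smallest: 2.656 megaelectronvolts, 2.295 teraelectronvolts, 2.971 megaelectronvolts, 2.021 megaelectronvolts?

2.021 megaelectronvolts

2.656 megaelectronvolts = 2656000 electronvolts
2.295 teraelectronvolts = 2295000000000 electronvolts
2.971 megaelectronvolts = 2971000 electronvolts
2.021 megaelectronvolts = 2021000 electronvolts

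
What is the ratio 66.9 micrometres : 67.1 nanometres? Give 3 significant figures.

(66.9e-6) / (67.1e-9) = 0.997e3

997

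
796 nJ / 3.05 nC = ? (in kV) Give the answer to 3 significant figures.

(796e-9) / (3.05e-9) = 260.98 V

0.261 kV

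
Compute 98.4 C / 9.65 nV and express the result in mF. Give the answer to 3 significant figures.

(98.4) / (9.65e-9) = 10.197e9 F

10200000000000 mF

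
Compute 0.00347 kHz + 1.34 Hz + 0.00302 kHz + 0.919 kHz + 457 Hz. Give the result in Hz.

1383.83 Hz

In Hz:
  0.00347 kHz = 0.00347e3 Hz = 3.47
  1.34 Hz → 1.34
  0.00302 kHz = 0.00302e3 Hz = 3.02
  0.919 kHz = 0.919e3 Hz = 919
  457 Hz → 457
Sum: 3.47 + 1.34 + 3.02 + 919 + 457 = 1383.83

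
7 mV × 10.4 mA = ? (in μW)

72.8 μW

7 × 10^-3 × 10.4 × 10^-3 = 72.8 × 10^-6 W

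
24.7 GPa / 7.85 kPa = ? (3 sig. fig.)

3150000

(24.7e9) / (7.85e3) = 3.146e6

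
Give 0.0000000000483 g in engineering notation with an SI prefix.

48.3 pg

= 48.3 × 10^-12 g; 10^-12 is pico.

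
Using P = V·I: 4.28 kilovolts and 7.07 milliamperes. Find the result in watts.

4.28 × 10³ × 7.07 × 10⁻³ = 30.2596 W

30.2596 watts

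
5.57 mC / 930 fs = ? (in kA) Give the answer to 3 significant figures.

(5.57e-3) / (930e-15) = 0.0059892e12 A

5990000 kA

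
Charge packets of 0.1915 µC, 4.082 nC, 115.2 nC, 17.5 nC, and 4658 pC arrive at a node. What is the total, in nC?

In nC:
  0.1915 µC = 0.1915 × 10³ nC = 191.5
  4.082 nC → 4.082
  115.2 nC → 115.2
  17.5 nC → 17.5
  4658 pC = 4658 × 10⁻³ nC = 4.658
Sum: 191.5 + 4.082 + 115.2 + 17.5 + 4.658 = 332.94

332.94 nC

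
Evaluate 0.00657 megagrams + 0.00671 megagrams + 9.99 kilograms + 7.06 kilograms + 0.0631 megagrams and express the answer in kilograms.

In kilograms:
  0.00657 megagrams = 0.00657 × 10^3 kilograms = 6.57
  0.00671 megagrams = 0.00671 × 10^3 kilograms = 6.71
  9.99 kilograms → 9.99
  7.06 kilograms → 7.06
  0.0631 megagrams = 0.0631 × 10^3 kilograms = 63.1
Sum: 6.57 + 6.71 + 9.99 + 7.06 + 63.1 = 93.43

93.43 kilograms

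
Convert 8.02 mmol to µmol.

8020 µmol

milli = 10⁻³, micro = 10⁻⁶; factor is 10³.
8.02 × 10³ = 8020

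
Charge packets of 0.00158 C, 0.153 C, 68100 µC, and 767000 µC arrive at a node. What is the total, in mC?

989.68 mC

In mC:
  0.00158 C = 0.00158e3 mC = 1.58
  0.153 C = 0.153e3 mC = 153
  68100 µC = 68100e-3 mC = 68.1
  767000 µC = 767000e-3 mC = 767
Sum: 1.58 + 153 + 68.1 + 767 = 989.68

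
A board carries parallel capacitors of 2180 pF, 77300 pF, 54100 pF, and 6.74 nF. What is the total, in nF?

140.32 nF

In nF:
  2180 pF = 2180 × 10^-3 nF = 2.18
  77300 pF = 77300 × 10^-3 nF = 77.3
  54100 pF = 54100 × 10^-3 nF = 54.1
  6.74 nF → 6.74
Sum: 2.18 + 77.3 + 54.1 + 6.74 = 140.32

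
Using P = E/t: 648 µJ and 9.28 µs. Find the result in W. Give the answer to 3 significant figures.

(648e-6) / (9.28e-6) = 69.828 W

69.8 W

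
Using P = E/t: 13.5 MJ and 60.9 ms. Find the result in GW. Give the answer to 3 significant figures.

(13.5 × 10^6) / (60.9 × 10^-3) = 0.22167 × 10^9 W

0.222 GW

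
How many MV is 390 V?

0.00039 MV

(no prefix) = 1e0, mega = 1e6; factor is 1e-6.
390 × 1e-6 = 0.00039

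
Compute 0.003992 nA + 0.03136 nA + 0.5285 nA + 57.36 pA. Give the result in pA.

In pA:
  0.003992 nA = 0.003992e3 pA = 3.992
  0.03136 nA = 0.03136e3 pA = 31.36
  0.5285 nA = 0.5285e3 pA = 528.5
  57.36 pA → 57.36
Sum: 3.992 + 31.36 + 528.5 + 57.36 = 621.212

621.212 pA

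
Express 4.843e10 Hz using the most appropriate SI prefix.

= 48.43e9 Hz; 1e9 is giga.

48.43 GHz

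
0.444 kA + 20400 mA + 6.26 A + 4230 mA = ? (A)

In A:
  0.444 kA = 0.444 × 10³ A = 444
  20400 mA = 20400 × 10⁻³ A = 20.4
  6.26 A → 6.26
  4230 mA = 4230 × 10⁻³ A = 4.23
Sum: 444 + 20.4 + 6.26 + 4.23 = 474.89

474.89 A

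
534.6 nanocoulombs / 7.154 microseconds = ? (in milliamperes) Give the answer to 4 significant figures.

(534.6 × 10^-9) / (7.154 × 10^-6) = 74.7274 × 10^-3 A

74.73 milliamperes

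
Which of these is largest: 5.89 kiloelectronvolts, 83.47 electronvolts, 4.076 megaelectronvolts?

5.89 kiloelectronvolts = 5890 electronvolts
83.47 electronvolts = 83.47 electronvolts
4.076 megaelectronvolts = 4076000 electronvolts

4.076 megaelectronvolts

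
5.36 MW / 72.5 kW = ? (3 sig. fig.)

73.9

(5.36 × 10^6) / (72.5 × 10^3) = 0.07393 × 10^3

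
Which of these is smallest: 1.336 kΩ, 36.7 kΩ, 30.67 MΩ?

1.336 kΩ = 1336 Ω
36.7 kΩ = 36700 Ω
30.67 MΩ = 30670000 Ω

1.336 kΩ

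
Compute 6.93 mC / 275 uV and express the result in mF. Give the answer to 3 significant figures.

(6.93e-3) / (275e-6) = 0.0252e3 F

25200 mF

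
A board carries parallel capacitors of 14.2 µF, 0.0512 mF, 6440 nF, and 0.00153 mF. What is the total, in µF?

In µF:
  14.2 µF → 14.2
  0.0512 mF = 0.0512e3 µF = 51.2
  6440 nF = 6440e-3 µF = 6.44
  0.00153 mF = 0.00153e3 µF = 1.53
Sum: 14.2 + 51.2 + 6.44 + 1.53 = 73.37

73.37 µF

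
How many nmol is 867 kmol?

867000000000000 nmol

kilo = 1e3, nano = 1e-9; factor is 1e12.
867 × 1e12 = 867000000000000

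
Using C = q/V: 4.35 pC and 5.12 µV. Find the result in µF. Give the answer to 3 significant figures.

(4.35 × 10⁻¹²) / (5.12 × 10⁻⁶) = 0.84961 × 10⁻⁶ F

0.850 µF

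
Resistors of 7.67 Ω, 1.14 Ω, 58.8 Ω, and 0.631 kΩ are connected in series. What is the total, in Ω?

In Ω:
  7.67 Ω → 7.67
  1.14 Ω → 1.14
  58.8 Ω → 58.8
  0.631 kΩ = 0.631 × 10^3 Ω = 631
Sum: 7.67 + 1.14 + 58.8 + 631 = 698.61

698.61 Ω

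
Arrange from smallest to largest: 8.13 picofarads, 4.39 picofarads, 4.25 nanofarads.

4.39 picofarads < 8.13 picofarads < 4.25 nanofarads

8.13 picofarads = 0.00000000000813 farads
4.39 picofarads = 0.00000000000439 farads
4.25 nanofarads = 0.00000000425 farads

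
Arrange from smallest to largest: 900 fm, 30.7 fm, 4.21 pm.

30.7 fm < 900 fm < 4.21 pm

900 fm = 0.0000000000009 m
30.7 fm = 0.0000000000000307 m
4.21 pm = 0.00000000000421 m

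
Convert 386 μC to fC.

micro = 10⁻⁶, femto = 10⁻¹⁵; factor is 10⁹.
386 × 10⁹ = 386000000000

386000000000 fC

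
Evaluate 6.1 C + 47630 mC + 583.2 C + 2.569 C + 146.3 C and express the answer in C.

785.799 C

In C:
  6.1 C → 6.1
  47630 mC = 47630e-3 C = 47.63
  583.2 C → 583.2
  2.569 C → 2.569
  146.3 C → 146.3
Sum: 6.1 + 47.63 + 583.2 + 2.569 + 146.3 = 785.799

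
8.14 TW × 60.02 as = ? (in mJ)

8.14 × 10¹² × 60.02 × 10⁻¹⁸ = 488.5628 × 10⁻⁶ J

0.4885628 mJ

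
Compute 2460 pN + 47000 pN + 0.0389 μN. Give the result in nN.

88.36 nN

In nN:
  2460 pN = 2460 × 10^-3 nN = 2.46
  47000 pN = 47000 × 10^-3 nN = 47
  0.0389 μN = 0.0389 × 10^3 nN = 38.9
Sum: 2.46 + 47 + 38.9 = 88.36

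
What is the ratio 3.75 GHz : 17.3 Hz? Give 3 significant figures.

(3.75 × 10⁹) / (17.3) = 0.2168 × 10⁹

217000000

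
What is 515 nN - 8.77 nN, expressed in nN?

In nN:
  515 nN → 515
  8.77 nN → 8.77
Difference: 515 - 8.77 = 506.23

506.23 nN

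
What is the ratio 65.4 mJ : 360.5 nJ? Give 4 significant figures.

181400

(65.4 × 10^-3) / (360.5 × 10^-9) = 0.18141 × 10^6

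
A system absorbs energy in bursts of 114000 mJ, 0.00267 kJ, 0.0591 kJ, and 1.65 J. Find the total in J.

In J:
  114000 mJ = 114000 × 10⁻³ J = 114
  0.00267 kJ = 0.00267 × 10³ J = 2.67
  0.0591 kJ = 0.0591 × 10³ J = 59.1
  1.65 J → 1.65
Sum: 114 + 2.67 + 59.1 + 1.65 = 177.42

177.42 J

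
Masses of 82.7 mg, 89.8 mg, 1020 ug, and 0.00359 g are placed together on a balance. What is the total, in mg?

In mg:
  82.7 mg → 82.7
  89.8 mg → 89.8
  1020 ug = 1020 × 10^-3 mg = 1.02
  0.00359 g = 0.00359 × 10^3 mg = 3.59
Sum: 82.7 + 89.8 + 1.02 + 3.59 = 177.11

177.11 mg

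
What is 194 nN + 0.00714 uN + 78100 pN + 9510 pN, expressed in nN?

In nN:
  194 nN → 194
  0.00714 uN = 0.00714 × 10³ nN = 7.14
  78100 pN = 78100 × 10⁻³ nN = 78.1
  9510 pN = 9510 × 10⁻³ nN = 9.51
Sum: 194 + 7.14 + 78.1 + 9.51 = 288.75

288.75 nN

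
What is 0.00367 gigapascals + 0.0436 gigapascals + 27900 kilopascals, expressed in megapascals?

75.17 megapascals

In megapascals:
  0.00367 gigapascals = 0.00367 × 10^3 megapascals = 3.67
  0.0436 gigapascals = 0.0436 × 10^3 megapascals = 43.6
  27900 kilopascals = 27900 × 10^-3 megapascals = 27.9
Sum: 3.67 + 43.6 + 27.9 = 75.17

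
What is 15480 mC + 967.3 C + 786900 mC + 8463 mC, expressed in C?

1778.143 C

In C:
  15480 mC = 15480 × 10⁻³ C = 15.48
  967.3 C → 967.3
  786900 mC = 786900 × 10⁻³ C = 786.9
  8463 mC = 8463 × 10⁻³ C = 8.463
Sum: 15.48 + 967.3 + 786.9 + 8.463 = 1778.143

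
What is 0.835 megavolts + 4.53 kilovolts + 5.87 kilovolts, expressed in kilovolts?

845.4 kilovolts

In kilovolts:
  0.835 megavolts = 0.835 × 10^3 kilovolts = 835
  4.53 kilovolts → 4.53
  5.87 kilovolts → 5.87
Sum: 835 + 4.53 + 5.87 = 845.4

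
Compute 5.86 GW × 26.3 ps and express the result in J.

5.86e9 × 26.3e-12 = 154.118e-3 J

0.154118 J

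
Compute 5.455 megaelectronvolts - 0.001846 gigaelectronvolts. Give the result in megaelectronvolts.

3.609 megaelectronvolts

In megaelectronvolts:
  5.455 megaelectronvolts → 5.455
  0.001846 gigaelectronvolts = 0.001846e3 megaelectronvolts = 1.846
Difference: 5.455 - 1.846 = 3.609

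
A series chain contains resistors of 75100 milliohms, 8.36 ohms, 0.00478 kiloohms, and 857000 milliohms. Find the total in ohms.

945.24 ohms

In ohms:
  75100 milliohms = 75100 × 10⁻³ ohms = 75.1
  8.36 ohms → 8.36
  0.00478 kiloohms = 0.00478 × 10³ ohms = 4.78
  857000 milliohms = 857000 × 10⁻³ ohms = 857
Sum: 75.1 + 8.36 + 4.78 + 857 = 945.24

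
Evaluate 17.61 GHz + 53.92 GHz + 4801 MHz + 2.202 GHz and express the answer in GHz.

In GHz:
  17.61 GHz → 17.61
  53.92 GHz → 53.92
  4801 MHz = 4801 × 10⁻³ GHz = 4.801
  2.202 GHz → 2.202
Sum: 17.61 + 53.92 + 4.801 + 2.202 = 78.533

78.533 GHz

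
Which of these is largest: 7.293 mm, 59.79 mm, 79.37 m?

7.293 mm = 0.007293 m
59.79 mm = 0.05979 m
79.37 m = 79.37 m

79.37 m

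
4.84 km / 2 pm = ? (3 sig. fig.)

(4.84 × 10^3) / (2 × 10^-12) = 2.42 × 10^15

2420000000000000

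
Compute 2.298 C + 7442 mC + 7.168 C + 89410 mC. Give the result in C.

In C:
  2.298 C → 2.298
  7442 mC = 7442 × 10^-3 C = 7.442
  7.168 C → 7.168
  89410 mC = 89410 × 10^-3 C = 89.41
Sum: 2.298 + 7.442 + 7.168 + 89.41 = 106.318

106.318 C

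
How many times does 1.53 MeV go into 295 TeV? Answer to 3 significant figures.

(295e12) / (1.53e6) = 192.8e6

193000000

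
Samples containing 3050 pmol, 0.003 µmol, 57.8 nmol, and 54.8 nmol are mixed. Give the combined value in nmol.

In nmol:
  3050 pmol = 3050 × 10^-3 nmol = 3.05
  0.003 µmol = 0.003 × 10^3 nmol = 3
  57.8 nmol → 57.8
  54.8 nmol → 54.8
Sum: 3.05 + 3 + 57.8 + 54.8 = 118.65

118.65 nmol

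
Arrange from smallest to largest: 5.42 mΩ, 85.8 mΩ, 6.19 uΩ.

6.19 uΩ < 5.42 mΩ < 85.8 mΩ

5.42 mΩ = 0.00542 Ω
85.8 mΩ = 0.0858 Ω
6.19 uΩ = 0.00000619 Ω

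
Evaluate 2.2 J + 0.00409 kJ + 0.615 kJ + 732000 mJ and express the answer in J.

1353.29 J

In J:
  2.2 J → 2.2
  0.00409 kJ = 0.00409 × 10^3 J = 4.09
  0.615 kJ = 0.615 × 10^3 J = 615
  732000 mJ = 732000 × 10^-3 J = 732
Sum: 2.2 + 4.09 + 615 + 732 = 1353.29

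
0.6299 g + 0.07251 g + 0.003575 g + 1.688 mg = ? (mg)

In mg:
  0.6299 g = 0.6299 × 10^3 mg = 629.9
  0.07251 g = 0.07251 × 10^3 mg = 72.51
  0.003575 g = 0.003575 × 10^3 mg = 3.575
  1.688 mg → 1.688
Sum: 629.9 + 72.51 + 3.575 + 1.688 = 707.673

707.673 mg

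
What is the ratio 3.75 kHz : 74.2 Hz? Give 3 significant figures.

(3.75 × 10^3) / (74.2) = 0.05054 × 10^3

50.5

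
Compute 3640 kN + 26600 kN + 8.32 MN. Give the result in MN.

In MN:
  3640 kN = 3640 × 10^-3 MN = 3.64
  26600 kN = 26600 × 10^-3 MN = 26.6
  8.32 MN → 8.32
Sum: 3.64 + 26.6 + 8.32 = 38.56

38.56 MN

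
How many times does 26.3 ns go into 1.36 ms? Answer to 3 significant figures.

51700

(1.36 × 10^-3) / (26.3 × 10^-9) = 0.05171 × 10^6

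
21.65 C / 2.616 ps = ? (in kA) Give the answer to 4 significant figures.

(21.65) / (2.616 × 10⁻¹²) = 8.27599 × 10¹² A

8276000000 kA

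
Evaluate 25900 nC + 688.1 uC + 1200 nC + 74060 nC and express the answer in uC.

In uC:
  25900 nC = 25900 × 10⁻³ uC = 25.9
  688.1 uC → 688.1
  1200 nC = 1200 × 10⁻³ uC = 1.2
  74060 nC = 74060 × 10⁻³ uC = 74.06
Sum: 25.9 + 688.1 + 1.2 + 74.06 = 789.26

789.26 uC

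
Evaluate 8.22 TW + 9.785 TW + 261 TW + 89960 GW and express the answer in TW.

In TW:
  8.22 TW → 8.22
  9.785 TW → 9.785
  261 TW → 261
  89960 GW = 89960e-3 TW = 89.96
Sum: 8.22 + 9.785 + 261 + 89.96 = 368.965

368.965 TW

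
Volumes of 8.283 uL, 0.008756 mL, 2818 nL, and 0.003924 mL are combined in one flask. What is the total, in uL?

In uL:
  8.283 uL → 8.283
  0.008756 mL = 0.008756 × 10³ uL = 8.756
  2818 nL = 2818 × 10⁻³ uL = 2.818
  0.003924 mL = 0.003924 × 10³ uL = 3.924
Sum: 8.283 + 8.756 + 2.818 + 3.924 = 23.781

23.781 uL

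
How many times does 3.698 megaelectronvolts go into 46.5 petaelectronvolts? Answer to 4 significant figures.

(46.5 × 10^15) / (3.698 × 10^6) = 12.574 × 10^9

12570000000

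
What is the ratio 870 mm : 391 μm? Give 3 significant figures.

2230

(870e-3) / (391e-6) = 2.225e3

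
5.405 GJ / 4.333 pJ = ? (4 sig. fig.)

1247000000000000000000

(5.405 × 10⁹) / (4.333 × 10⁻¹²) = 1.2474 × 10²¹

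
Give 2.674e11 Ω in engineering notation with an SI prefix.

= 267.4e9 Ω; 1e9 is giga.

267.4 GΩ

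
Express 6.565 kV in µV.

kilo = 1e3, micro = 1e-6; factor is 1e9.
6.565 × 1e9 = 6565000000

6565000000 µV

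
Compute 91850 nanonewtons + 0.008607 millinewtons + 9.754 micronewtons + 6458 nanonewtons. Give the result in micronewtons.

116.669 micronewtons

In micronewtons:
  91850 nanonewtons = 91850 × 10⁻³ micronewtons = 91.85
  0.008607 millinewtons = 0.008607 × 10³ micronewtons = 8.607
  9.754 micronewtons → 9.754
  6458 nanonewtons = 6458 × 10⁻³ micronewtons = 6.458
Sum: 91.85 + 8.607 + 9.754 + 6.458 = 116.669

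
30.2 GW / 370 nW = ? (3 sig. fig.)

(30.2e9) / (370e-9) = 0.08162e18

81600000000000000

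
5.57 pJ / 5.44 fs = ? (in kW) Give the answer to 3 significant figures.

(5.57 × 10⁻¹²) / (5.44 × 10⁻¹⁵) = 1.0239 × 10³ W

1.02 kW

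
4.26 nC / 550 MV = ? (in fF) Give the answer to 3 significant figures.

(4.26e-9) / (550e6) = 0.0077455e-15 F

0.00775 fF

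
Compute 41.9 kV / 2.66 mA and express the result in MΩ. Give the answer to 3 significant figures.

(41.9e3) / (2.66e-3) = 15.752e6 Ω

15.8 MΩ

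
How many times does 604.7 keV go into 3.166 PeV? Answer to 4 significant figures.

5236000000

(3.166 × 10¹⁵) / (604.7 × 10³) = 0.0052357 × 10¹²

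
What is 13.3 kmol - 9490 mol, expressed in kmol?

3.81 kmol

In kmol:
  13.3 kmol → 13.3
  9490 mol = 9490 × 10⁻³ kmol = 9.49
Difference: 13.3 - 9.49 = 3.81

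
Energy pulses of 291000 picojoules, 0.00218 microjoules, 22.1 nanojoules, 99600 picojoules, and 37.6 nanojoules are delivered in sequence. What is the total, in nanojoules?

452.48 nanojoules

In nanojoules:
  291000 picojoules = 291000 × 10^-3 nanojoules = 291
  0.00218 microjoules = 0.00218 × 10^3 nanojoules = 2.18
  22.1 nanojoules → 22.1
  99600 picojoules = 99600 × 10^-3 nanojoules = 99.6
  37.6 nanojoules → 37.6
Sum: 291 + 2.18 + 22.1 + 99.6 + 37.6 = 452.48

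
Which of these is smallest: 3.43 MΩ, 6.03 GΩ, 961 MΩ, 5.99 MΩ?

3.43 MΩ

3.43 MΩ = 3430000 Ω
6.03 GΩ = 6030000000 Ω
961 MΩ = 961000000 Ω
5.99 MΩ = 5990000 Ω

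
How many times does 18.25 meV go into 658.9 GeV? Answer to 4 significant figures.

(658.9 × 10⁹) / (18.25 × 10⁻³) = 36.104 × 10¹²

36100000000000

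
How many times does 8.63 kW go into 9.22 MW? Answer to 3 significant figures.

(9.22 × 10⁶) / (8.63 × 10³) = 1.068 × 10³

1070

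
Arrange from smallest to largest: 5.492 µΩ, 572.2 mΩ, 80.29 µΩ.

5.492 µΩ < 80.29 µΩ < 572.2 mΩ

5.492 µΩ = 0.000005492 Ω
572.2 mΩ = 0.5722 Ω
80.29 µΩ = 0.00008029 Ω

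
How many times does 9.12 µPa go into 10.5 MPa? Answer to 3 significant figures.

1150000000000

(10.5 × 10⁶) / (9.12 × 10⁻⁶) = 1.151 × 10¹²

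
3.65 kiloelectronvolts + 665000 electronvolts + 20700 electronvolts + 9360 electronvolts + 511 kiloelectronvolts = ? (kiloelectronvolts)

In kiloelectronvolts:
  3.65 kiloelectronvolts → 3.65
  665000 electronvolts = 665000 × 10⁻³ kiloelectronvolts = 665
  20700 electronvolts = 20700 × 10⁻³ kiloelectronvolts = 20.7
  9360 electronvolts = 9360 × 10⁻³ kiloelectronvolts = 9.36
  511 kiloelectronvolts → 511
Sum: 3.65 + 665 + 20.7 + 9.36 + 511 = 1209.71

1209.71 kiloelectronvolts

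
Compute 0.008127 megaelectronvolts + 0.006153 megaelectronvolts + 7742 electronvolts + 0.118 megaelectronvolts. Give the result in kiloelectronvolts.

140.022 kiloelectronvolts

In kiloelectronvolts:
  0.008127 megaelectronvolts = 0.008127 × 10³ kiloelectronvolts = 8.127
  0.006153 megaelectronvolts = 0.006153 × 10³ kiloelectronvolts = 6.153
  7742 electronvolts = 7742 × 10⁻³ kiloelectronvolts = 7.742
  0.118 megaelectronvolts = 0.118 × 10³ kiloelectronvolts = 118
Sum: 8.127 + 6.153 + 7.742 + 118 = 140.022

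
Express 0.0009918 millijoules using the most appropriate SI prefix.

= 991.8 × 10^-9 joules; 10^-9 is nano.

991.8 nanojoules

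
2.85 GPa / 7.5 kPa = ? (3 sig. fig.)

(2.85e9) / (7.5e3) = 0.38e6

380000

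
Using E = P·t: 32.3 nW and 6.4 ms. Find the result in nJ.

32.3 × 10⁻⁹ × 6.4 × 10⁻³ = 206.72 × 10⁻¹² J

0.20672 nJ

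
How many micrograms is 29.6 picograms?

pico = 1e-12, micro = 1e-6; factor is 1e-6.
29.6 × 1e-6 = 0.0000296

0.0000296 micrograms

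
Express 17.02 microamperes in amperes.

0.00001702 amperes

micro = 10⁻⁶, (no prefix) = 10⁰; factor is 10⁻⁶.
17.02 × 10⁻⁶ = 0.00001702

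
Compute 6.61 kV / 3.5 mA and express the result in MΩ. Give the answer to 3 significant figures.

1.89 MΩ

(6.61 × 10³) / (3.5 × 10⁻³) = 1.8886 × 10⁶ Ω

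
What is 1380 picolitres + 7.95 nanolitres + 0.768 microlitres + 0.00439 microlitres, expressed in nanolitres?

781.72 nanolitres

In nanolitres:
  1380 picolitres = 1380 × 10^-3 nanolitres = 1.38
  7.95 nanolitres → 7.95
  0.768 microlitres = 0.768 × 10^3 nanolitres = 768
  0.00439 microlitres = 0.00439 × 10^3 nanolitres = 4.39
Sum: 1.38 + 7.95 + 768 + 4.39 = 781.72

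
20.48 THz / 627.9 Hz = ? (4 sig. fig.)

(20.48e12) / (627.9) = 0.032617e12

32620000000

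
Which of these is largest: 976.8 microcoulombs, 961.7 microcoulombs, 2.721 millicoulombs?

976.8 microcoulombs = 0.0009768 coulombs
961.7 microcoulombs = 0.0009617 coulombs
2.721 millicoulombs = 0.002721 coulombs

2.721 millicoulombs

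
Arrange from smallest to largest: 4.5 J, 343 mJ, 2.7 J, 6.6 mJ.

4.5 J = 4.5 J
343 mJ = 0.343 J
2.7 J = 2.7 J
6.6 mJ = 0.0066 J

6.6 mJ < 343 mJ < 2.7 J < 4.5 J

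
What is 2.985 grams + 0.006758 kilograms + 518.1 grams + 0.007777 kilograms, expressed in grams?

535.62 grams

In grams:
  2.985 grams → 2.985
  0.006758 kilograms = 0.006758 × 10^3 grams = 6.758
  518.1 grams → 518.1
  0.007777 kilograms = 0.007777 × 10^3 grams = 7.777
Sum: 2.985 + 6.758 + 518.1 + 7.777 = 535.62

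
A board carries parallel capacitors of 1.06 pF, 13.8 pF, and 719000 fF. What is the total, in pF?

733.86 pF

In pF:
  1.06 pF → 1.06
  13.8 pF → 13.8
  719000 fF = 719000e-3 pF = 719
Sum: 1.06 + 13.8 + 719 = 733.86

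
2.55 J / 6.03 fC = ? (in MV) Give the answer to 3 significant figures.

(2.55) / (6.03 × 10^-15) = 0.42289 × 10^15 V

423000000 MV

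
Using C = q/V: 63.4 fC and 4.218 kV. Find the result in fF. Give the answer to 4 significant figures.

0.01503 fF

(63.4 × 10⁻¹⁵) / (4.218 × 10³) = 15.0308 × 10⁻¹⁸ F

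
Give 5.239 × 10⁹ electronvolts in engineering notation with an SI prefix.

5.239 gigaelectronvolts

= 5.239 × 10⁹ electronvolts; 10⁹ is giga.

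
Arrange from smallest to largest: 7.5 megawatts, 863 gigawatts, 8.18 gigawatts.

7.5 megawatts = 7500000 watts
863 gigawatts = 863000000000 watts
8.18 gigawatts = 8180000000 watts

7.5 megawatts < 8.18 gigawatts < 863 gigawatts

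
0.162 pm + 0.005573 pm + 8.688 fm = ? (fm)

In fm:
  0.162 pm = 0.162e3 fm = 162
  0.005573 pm = 0.005573e3 fm = 5.573
  8.688 fm → 8.688
Sum: 162 + 5.573 + 8.688 = 176.261

176.261 fm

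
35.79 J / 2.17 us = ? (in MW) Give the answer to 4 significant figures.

16.49 MW

(35.79) / (2.17e-6) = 16.4931e6 W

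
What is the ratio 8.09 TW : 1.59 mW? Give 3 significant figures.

(8.09 × 10^12) / (1.59 × 10^-3) = 5.088 × 10^15

5090000000000000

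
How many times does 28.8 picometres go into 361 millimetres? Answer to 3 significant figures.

12500000000

(361 × 10^-3) / (28.8 × 10^-12) = 12.53 × 10^9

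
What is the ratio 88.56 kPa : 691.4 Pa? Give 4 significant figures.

(88.56 × 10³) / (691.4) = 0.12809 × 10³

128.1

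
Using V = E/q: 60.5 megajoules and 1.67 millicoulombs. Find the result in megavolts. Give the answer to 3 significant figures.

(60.5 × 10^6) / (1.67 × 10^-3) = 36.228 × 10^9 V

36200 megavolts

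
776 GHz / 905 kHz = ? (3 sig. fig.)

(776 × 10⁹) / (905 × 10³) = 0.8575 × 10⁶

857000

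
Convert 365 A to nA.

365000000000 nA

(no prefix) = 10^0, nano = 10^-9; factor is 10^9.
365 × 10^9 = 365000000000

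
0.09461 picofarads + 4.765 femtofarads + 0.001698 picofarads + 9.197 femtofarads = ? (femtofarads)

In femtofarads:
  0.09461 picofarads = 0.09461 × 10³ femtofarads = 94.61
  4.765 femtofarads → 4.765
  0.001698 picofarads = 0.001698 × 10³ femtofarads = 1.698
  9.197 femtofarads → 9.197
Sum: 94.61 + 4.765 + 1.698 + 9.197 = 110.27

110.27 femtofarads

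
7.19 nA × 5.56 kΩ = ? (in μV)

39.9764 μV

7.19 × 10^-9 × 5.56 × 10^3 = 39.9764 × 10^-6 V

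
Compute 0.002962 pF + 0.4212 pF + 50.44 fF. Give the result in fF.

In fF:
  0.002962 pF = 0.002962e3 fF = 2.962
  0.4212 pF = 0.4212e3 fF = 421.2
  50.44 fF → 50.44
Sum: 2.962 + 421.2 + 50.44 = 474.602

474.602 fF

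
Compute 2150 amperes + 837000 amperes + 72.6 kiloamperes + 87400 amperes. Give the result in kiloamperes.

999.15 kiloamperes

In kiloamperes:
  2150 amperes = 2150 × 10⁻³ kiloamperes = 2.15
  837000 amperes = 837000 × 10⁻³ kiloamperes = 837
  72.6 kiloamperes → 72.6
  87400 amperes = 87400 × 10⁻³ kiloamperes = 87.4
Sum: 2.15 + 837 + 72.6 + 87.4 = 999.15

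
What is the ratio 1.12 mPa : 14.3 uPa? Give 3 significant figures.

(1.12 × 10^-3) / (14.3 × 10^-6) = 0.07832 × 10^3

78.3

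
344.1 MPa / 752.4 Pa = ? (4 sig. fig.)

(344.1e6) / (752.4) = 0.45734e6

457300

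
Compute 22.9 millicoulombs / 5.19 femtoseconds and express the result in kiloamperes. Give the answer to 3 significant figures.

(22.9e-3) / (5.19e-15) = 4.4123e12 A

4410000000 kiloamperes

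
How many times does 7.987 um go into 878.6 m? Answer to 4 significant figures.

(878.6) / (7.987 × 10⁻⁶) = 110 × 10⁶

110000000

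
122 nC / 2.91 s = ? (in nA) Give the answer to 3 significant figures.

41.9 nA

(122e-9) / (2.91) = 41.924e-9 A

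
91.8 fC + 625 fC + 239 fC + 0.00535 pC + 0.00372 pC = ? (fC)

In fC:
  91.8 fC → 91.8
  625 fC → 625
  239 fC → 239
  0.00535 pC = 0.00535 × 10^3 fC = 5.35
  0.00372 pC = 0.00372 × 10^3 fC = 3.72
Sum: 91.8 + 625 + 239 + 5.35 + 3.72 = 964.87

964.87 fC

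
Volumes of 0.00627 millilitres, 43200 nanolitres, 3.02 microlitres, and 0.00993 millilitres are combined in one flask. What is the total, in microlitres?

62.42 microlitres

In microlitres:
  0.00627 millilitres = 0.00627 × 10^3 microlitres = 6.27
  43200 nanolitres = 43200 × 10^-3 microlitres = 43.2
  3.02 microlitres → 3.02
  0.00993 millilitres = 0.00993 × 10^3 microlitres = 9.93
Sum: 6.27 + 43.2 + 3.02 + 9.93 = 62.42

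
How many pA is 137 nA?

nano = 1e-9, pico = 1e-12; factor is 1e3.
137 × 1e3 = 137000

137000 pA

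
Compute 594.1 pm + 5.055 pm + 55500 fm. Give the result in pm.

654.655 pm

In pm:
  594.1 pm → 594.1
  5.055 pm → 5.055
  55500 fm = 55500 × 10⁻³ pm = 55.5
Sum: 594.1 + 5.055 + 55.5 = 654.655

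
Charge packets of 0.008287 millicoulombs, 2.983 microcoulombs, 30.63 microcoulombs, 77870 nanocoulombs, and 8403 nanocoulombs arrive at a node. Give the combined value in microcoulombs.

128.173 microcoulombs

In microcoulombs:
  0.008287 millicoulombs = 0.008287e3 microcoulombs = 8.287
  2.983 microcoulombs → 2.983
  30.63 microcoulombs → 30.63
  77870 nanocoulombs = 77870e-3 microcoulombs = 77.87
  8403 nanocoulombs = 8403e-3 microcoulombs = 8.403
Sum: 8.287 + 2.983 + 30.63 + 77.87 + 8.403 = 128.173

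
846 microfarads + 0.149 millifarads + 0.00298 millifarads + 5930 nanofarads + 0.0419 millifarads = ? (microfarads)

In microfarads:
  846 microfarads → 846
  0.149 millifarads = 0.149e3 microfarads = 149
  0.00298 millifarads = 0.00298e3 microfarads = 2.98
  5930 nanofarads = 5930e-3 microfarads = 5.93
  0.0419 millifarads = 0.0419e3 microfarads = 41.9
Sum: 846 + 149 + 2.98 + 5.93 + 41.9 = 1045.81

1045.81 microfarads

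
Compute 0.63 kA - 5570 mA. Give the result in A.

624.43 A

In A:
  0.63 kA = 0.63 × 10³ A = 630
  5570 mA = 5570 × 10⁻³ A = 5.57
Difference: 630 - 5.57 = 624.43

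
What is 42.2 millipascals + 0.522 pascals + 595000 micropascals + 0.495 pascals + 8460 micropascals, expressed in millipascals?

1662.66 millipascals

In millipascals:
  42.2 millipascals → 42.2
  0.522 pascals = 0.522 × 10^3 millipascals = 522
  595000 micropascals = 595000 × 10^-3 millipascals = 595
  0.495 pascals = 0.495 × 10^3 millipascals = 495
  8460 micropascals = 8460 × 10^-3 millipascals = 8.46
Sum: 42.2 + 522 + 595 + 495 + 8.46 = 1662.66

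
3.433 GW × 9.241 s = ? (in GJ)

31.724353 GJ

3.433e9 × 9.241 = 31.724353e9 J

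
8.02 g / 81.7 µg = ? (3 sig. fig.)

(8.02) / (81.7e-6) = 0.09816e6

98200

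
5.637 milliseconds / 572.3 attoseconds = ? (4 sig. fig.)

9850000000000

(5.637e-3) / (572.3e-18) = 0.0098497e15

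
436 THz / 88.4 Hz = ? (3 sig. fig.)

(436 × 10¹²) / (88.4) = 4.932 × 10¹²

4930000000000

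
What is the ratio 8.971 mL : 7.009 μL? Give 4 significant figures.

(8.971e-3) / (7.009e-6) = 1.2799e3

1280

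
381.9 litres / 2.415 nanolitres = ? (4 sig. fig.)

158100000000

(381.9) / (2.415 × 10⁻⁹) = 158.14 × 10⁹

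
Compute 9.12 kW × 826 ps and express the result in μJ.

7.53312 μJ

9.12 × 10³ × 826 × 10⁻¹² = 7533.12 × 10⁻⁹ J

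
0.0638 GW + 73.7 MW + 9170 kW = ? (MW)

In MW:
  0.0638 GW = 0.0638e3 MW = 63.8
  73.7 MW → 73.7
  9170 kW = 9170e-3 MW = 9.17
Sum: 63.8 + 73.7 + 9.17 = 146.67

146.67 MW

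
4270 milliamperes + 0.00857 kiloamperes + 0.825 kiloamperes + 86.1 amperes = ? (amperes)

In amperes:
  4270 milliamperes = 4270e-3 amperes = 4.27
  0.00857 kiloamperes = 0.00857e3 amperes = 8.57
  0.825 kiloamperes = 0.825e3 amperes = 825
  86.1 amperes → 86.1
Sum: 4.27 + 8.57 + 825 + 86.1 = 923.94

923.94 amperes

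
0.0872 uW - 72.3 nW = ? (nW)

In nW:
  0.0872 uW = 0.0872 × 10^3 nW = 87.2
  72.3 nW → 72.3
Difference: 87.2 - 72.3 = 14.9

14.9 nW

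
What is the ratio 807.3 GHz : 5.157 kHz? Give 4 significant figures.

156500000

(807.3e9) / (5.157e3) = 156.54e6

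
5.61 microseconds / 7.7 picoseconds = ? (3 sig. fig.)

(5.61e-6) / (7.7e-12) = 0.7286e6

729000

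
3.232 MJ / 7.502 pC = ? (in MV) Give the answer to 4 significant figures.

430800000000 MV

(3.232 × 10⁶) / (7.502 × 10⁻¹²) = 0.430818 × 10¹⁸ V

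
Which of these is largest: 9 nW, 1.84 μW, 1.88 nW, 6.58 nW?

9 nW = 0.000000009 W
1.84 μW = 0.00000184 W
1.88 nW = 0.00000000188 W
6.58 nW = 0.00000000658 W

1.84 μW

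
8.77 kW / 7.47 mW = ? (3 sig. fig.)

1170000

(8.77 × 10^3) / (7.47 × 10^-3) = 1.174 × 10^6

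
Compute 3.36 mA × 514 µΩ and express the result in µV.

3.36 × 10⁻³ × 514 × 10⁻⁶ = 1727.04 × 10⁻⁹ V

1.72704 µV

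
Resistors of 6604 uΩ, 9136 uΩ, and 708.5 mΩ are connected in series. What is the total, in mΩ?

In mΩ:
  6604 uΩ = 6604 × 10^-3 mΩ = 6.604
  9136 uΩ = 9136 × 10^-3 mΩ = 9.136
  708.5 mΩ → 708.5
Sum: 6.604 + 9.136 + 708.5 = 724.24

724.24 mΩ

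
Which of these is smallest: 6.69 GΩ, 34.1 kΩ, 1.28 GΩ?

6.69 GΩ = 6690000000 Ω
34.1 kΩ = 34100 Ω
1.28 GΩ = 1280000000 Ω

34.1 kΩ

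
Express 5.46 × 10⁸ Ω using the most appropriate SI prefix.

546 MΩ

= 546 × 10⁶ Ω; 10⁶ is mega.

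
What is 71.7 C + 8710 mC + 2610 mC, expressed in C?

83.02 C

In C:
  71.7 C → 71.7
  8710 mC = 8710e-3 C = 8.71
  2610 mC = 2610e-3 C = 2.61
Sum: 71.7 + 8.71 + 2.61 = 83.02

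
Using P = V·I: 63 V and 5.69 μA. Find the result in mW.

63 × 5.69e-6 = 358.47e-6 W

0.35847 mW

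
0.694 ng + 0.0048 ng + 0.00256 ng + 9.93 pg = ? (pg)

711.29 pg

In pg:
  0.694 ng = 0.694e3 pg = 694
  0.0048 ng = 0.0048e3 pg = 4.8
  0.00256 ng = 0.00256e3 pg = 2.56
  9.93 pg → 9.93
Sum: 694 + 4.8 + 2.56 + 9.93 = 711.29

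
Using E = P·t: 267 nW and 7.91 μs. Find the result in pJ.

2.11197 pJ

267 × 10⁻⁹ × 7.91 × 10⁻⁶ = 2111.97 × 10⁻¹⁵ J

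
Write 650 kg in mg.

kilo = 10³, milli = 10⁻³; factor is 10⁶.
650 × 10⁶ = 650000000

650000000 mg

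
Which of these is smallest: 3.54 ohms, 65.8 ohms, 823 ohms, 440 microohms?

440 microohms

3.54 ohms = 3.54 ohms
65.8 ohms = 65.8 ohms
823 ohms = 823 ohms
440 microohms = 0.00044 ohms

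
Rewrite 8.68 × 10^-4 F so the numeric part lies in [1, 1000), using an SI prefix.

= 868 × 10^-6 F; 10^-6 is micro.

868 uF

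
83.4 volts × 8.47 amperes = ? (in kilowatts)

83.4 × 8.47 = 706.398 W

0.706398 kilowatts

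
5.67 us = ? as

micro = 10⁻⁶, atto = 10⁻¹⁸; factor is 10¹².
5.67 × 10¹² = 5670000000000

5670000000000 as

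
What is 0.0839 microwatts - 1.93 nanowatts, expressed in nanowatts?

81.97 nanowatts

In nanowatts:
  0.0839 microwatts = 0.0839 × 10³ nanowatts = 83.9
  1.93 nanowatts → 1.93
Difference: 83.9 - 1.93 = 81.97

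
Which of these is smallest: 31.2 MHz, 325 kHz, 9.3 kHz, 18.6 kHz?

31.2 MHz = 31200000 Hz
325 kHz = 325000 Hz
9.3 kHz = 9300 Hz
18.6 kHz = 18600 Hz

9.3 kHz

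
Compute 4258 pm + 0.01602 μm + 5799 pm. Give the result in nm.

In nm:
  4258 pm = 4258e-3 nm = 4.258
  0.01602 μm = 0.01602e3 nm = 16.02
  5799 pm = 5799e-3 nm = 5.799
Sum: 4.258 + 16.02 + 5.799 = 26.077

26.077 nm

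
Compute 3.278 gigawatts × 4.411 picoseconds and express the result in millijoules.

3.278 × 10⁹ × 4.411 × 10⁻¹² = 14.459258 × 10⁻³ J

14.459258 millijoules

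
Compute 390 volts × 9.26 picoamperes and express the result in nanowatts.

3.6114 nanowatts

390 × 9.26e-12 = 3611.4e-12 W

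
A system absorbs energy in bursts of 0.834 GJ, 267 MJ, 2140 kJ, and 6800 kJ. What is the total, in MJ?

1109.94 MJ

In MJ:
  0.834 GJ = 0.834 × 10^3 MJ = 834
  267 MJ → 267
  2140 kJ = 2140 × 10^-3 MJ = 2.14
  6800 kJ = 6800 × 10^-3 MJ = 6.8
Sum: 834 + 267 + 2.14 + 6.8 = 1109.94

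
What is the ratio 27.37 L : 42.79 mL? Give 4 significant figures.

(27.37) / (42.79 × 10^-3) = 0.63964 × 10^3

639.6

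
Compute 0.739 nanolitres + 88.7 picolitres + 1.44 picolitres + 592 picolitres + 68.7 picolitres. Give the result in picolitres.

In picolitres:
  0.739 nanolitres = 0.739 × 10³ picolitres = 739
  88.7 picolitres → 88.7
  1.44 picolitres → 1.44
  592 picolitres → 592
  68.7 picolitres → 68.7
Sum: 739 + 88.7 + 1.44 + 592 + 68.7 = 1489.84

1489.84 picolitres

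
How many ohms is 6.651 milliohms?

milli = 10⁻³, (no prefix) = 10⁰; factor is 10⁻³.
6.651 × 10⁻³ = 0.006651

0.006651 ohms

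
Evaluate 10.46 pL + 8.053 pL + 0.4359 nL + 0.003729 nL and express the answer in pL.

458.142 pL

In pL:
  10.46 pL → 10.46
  8.053 pL → 8.053
  0.4359 nL = 0.4359 × 10^3 pL = 435.9
  0.003729 nL = 0.003729 × 10^3 pL = 3.729
Sum: 10.46 + 8.053 + 435.9 + 3.729 = 458.142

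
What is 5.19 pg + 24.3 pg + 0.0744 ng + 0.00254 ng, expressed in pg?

106.43 pg

In pg:
  5.19 pg → 5.19
  24.3 pg → 24.3
  0.0744 ng = 0.0744e3 pg = 74.4
  0.00254 ng = 0.00254e3 pg = 2.54
Sum: 5.19 + 24.3 + 74.4 + 2.54 = 106.43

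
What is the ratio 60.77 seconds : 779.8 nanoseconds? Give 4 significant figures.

77930000

(60.77) / (779.8e-9) = 0.07793e9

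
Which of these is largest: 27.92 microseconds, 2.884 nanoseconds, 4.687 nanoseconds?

27.92 microseconds

27.92 microseconds = 0.00002792 seconds
2.884 nanoseconds = 0.000000002884 seconds
4.687 nanoseconds = 0.000000004687 seconds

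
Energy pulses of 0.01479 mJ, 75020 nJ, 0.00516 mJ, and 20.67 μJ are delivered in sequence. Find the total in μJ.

In μJ:
  0.01479 mJ = 0.01479e3 μJ = 14.79
  75020 nJ = 75020e-3 μJ = 75.02
  0.00516 mJ = 0.00516e3 μJ = 5.16
  20.67 μJ → 20.67
Sum: 14.79 + 75.02 + 5.16 + 20.67 = 115.64

115.64 μJ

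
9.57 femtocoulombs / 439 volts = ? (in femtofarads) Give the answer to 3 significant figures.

(9.57 × 10⁻¹⁵) / (439) = 0.0218 × 10⁻¹⁵ F

0.0218 femtofarads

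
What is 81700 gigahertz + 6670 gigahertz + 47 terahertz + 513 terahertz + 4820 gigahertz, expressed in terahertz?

653.19 terahertz

In terahertz:
  81700 gigahertz = 81700 × 10^-3 terahertz = 81.7
  6670 gigahertz = 6670 × 10^-3 terahertz = 6.67
  47 terahertz → 47
  513 terahertz → 513
  4820 gigahertz = 4820 × 10^-3 terahertz = 4.82
Sum: 81.7 + 6.67 + 47 + 513 + 4.82 = 653.19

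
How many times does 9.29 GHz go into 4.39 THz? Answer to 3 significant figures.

473

(4.39 × 10¹²) / (9.29 × 10⁹) = 0.4726 × 10³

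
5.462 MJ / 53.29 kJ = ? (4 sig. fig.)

102.5

(5.462 × 10⁶) / (53.29 × 10³) = 0.1025 × 10³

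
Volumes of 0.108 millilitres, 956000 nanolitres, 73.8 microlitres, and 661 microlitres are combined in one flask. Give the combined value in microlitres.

1798.8 microlitres

In microlitres:
  0.108 millilitres = 0.108 × 10^3 microlitres = 108
  956000 nanolitres = 956000 × 10^-3 microlitres = 956
  73.8 microlitres → 73.8
  661 microlitres → 661
Sum: 108 + 956 + 73.8 + 661 = 1798.8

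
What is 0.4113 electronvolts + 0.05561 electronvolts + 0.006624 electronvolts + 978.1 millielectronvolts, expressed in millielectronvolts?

In millielectronvolts:
  0.4113 electronvolts = 0.4113e3 millielectronvolts = 411.3
  0.05561 electronvolts = 0.05561e3 millielectronvolts = 55.61
  0.006624 electronvolts = 0.006624e3 millielectronvolts = 6.624
  978.1 millielectronvolts → 978.1
Sum: 411.3 + 55.61 + 6.624 + 978.1 = 1451.634

1451.634 millielectronvolts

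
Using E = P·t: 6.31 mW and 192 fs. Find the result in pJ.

6.31 × 10⁻³ × 192 × 10⁻¹⁵ = 1211.52 × 10⁻¹⁸ J

0.00121152 pJ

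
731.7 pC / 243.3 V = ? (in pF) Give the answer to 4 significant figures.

3.007 pF

(731.7 × 10⁻¹²) / (243.3) = 3.0074 × 10⁻¹² F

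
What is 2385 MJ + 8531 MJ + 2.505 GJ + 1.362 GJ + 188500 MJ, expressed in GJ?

In GJ:
  2385 MJ = 2385 × 10^-3 GJ = 2.385
  8531 MJ = 8531 × 10^-3 GJ = 8.531
  2.505 GJ → 2.505
  1.362 GJ → 1.362
  188500 MJ = 188500 × 10^-3 GJ = 188.5
Sum: 2.385 + 8.531 + 2.505 + 1.362 + 188.5 = 203.283

203.283 GJ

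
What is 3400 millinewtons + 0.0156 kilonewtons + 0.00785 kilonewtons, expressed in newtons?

In newtons:
  3400 millinewtons = 3400 × 10⁻³ newtons = 3.4
  0.0156 kilonewtons = 0.0156 × 10³ newtons = 15.6
  0.00785 kilonewtons = 0.00785 × 10³ newtons = 7.85
Sum: 3.4 + 15.6 + 7.85 = 26.85

26.85 newtons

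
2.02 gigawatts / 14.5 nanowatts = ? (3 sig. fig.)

(2.02 × 10^9) / (14.5 × 10^-9) = 0.1393 × 10^18

139000000000000000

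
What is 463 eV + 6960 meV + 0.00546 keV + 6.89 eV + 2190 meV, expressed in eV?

484.5 eV

In eV:
  463 eV → 463
  6960 meV = 6960e-3 eV = 6.96
  0.00546 keV = 0.00546e3 eV = 5.46
  6.89 eV → 6.89
  2190 meV = 2190e-3 eV = 2.19
Sum: 463 + 6.96 + 5.46 + 6.89 + 2.19 = 484.5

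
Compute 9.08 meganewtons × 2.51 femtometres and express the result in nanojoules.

22.7908 nanojoules

9.08 × 10⁶ × 2.51 × 10⁻¹⁵ = 22.7908 × 10⁻⁹ J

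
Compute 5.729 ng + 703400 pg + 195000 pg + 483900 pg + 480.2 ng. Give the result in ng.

1868.229 ng

In ng:
  5.729 ng → 5.729
  703400 pg = 703400 × 10^-3 ng = 703.4
  195000 pg = 195000 × 10^-3 ng = 195
  483900 pg = 483900 × 10^-3 ng = 483.9
  480.2 ng → 480.2
Sum: 5.729 + 703.4 + 195 + 483.9 + 480.2 = 1868.229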